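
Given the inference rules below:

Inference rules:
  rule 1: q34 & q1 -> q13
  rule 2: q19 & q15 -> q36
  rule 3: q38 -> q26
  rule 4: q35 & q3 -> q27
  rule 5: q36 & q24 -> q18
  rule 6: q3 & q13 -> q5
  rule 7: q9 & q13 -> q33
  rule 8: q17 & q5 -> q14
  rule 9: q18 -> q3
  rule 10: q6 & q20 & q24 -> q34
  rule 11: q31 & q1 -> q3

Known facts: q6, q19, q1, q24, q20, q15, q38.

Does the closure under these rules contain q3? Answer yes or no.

Round 1 fires rule 2, rule 3, rule 10, giving q36, q26, q34.
Round 2 fires rule 1, rule 5, giving q13, q18.
Round 3 fires rule 9, giving q3.
Round 4 fires rule 6, giving q5.
q3 appears in round 3, so it is derivable.

yes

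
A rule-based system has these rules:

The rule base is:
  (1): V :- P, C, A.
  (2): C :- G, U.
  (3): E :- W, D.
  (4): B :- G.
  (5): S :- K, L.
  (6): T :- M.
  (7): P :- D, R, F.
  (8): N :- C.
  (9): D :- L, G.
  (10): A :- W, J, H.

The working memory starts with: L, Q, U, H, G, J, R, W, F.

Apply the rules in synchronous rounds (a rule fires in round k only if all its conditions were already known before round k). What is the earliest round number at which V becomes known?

3

Round 1: (2) [C :- G, U.]; (4) [B :- G.]; (9) [D :- L, G.]; (10) [A :- W, J, H.]. New: C, B, D, A.
Round 2: (3) [E :- W, D.]; (7) [P :- D, R, F.]; (8) [N :- C.]. New: E, P, N.
Round 3: (1) [V :- P, C, A.]. New: V.
V first appears in round 3.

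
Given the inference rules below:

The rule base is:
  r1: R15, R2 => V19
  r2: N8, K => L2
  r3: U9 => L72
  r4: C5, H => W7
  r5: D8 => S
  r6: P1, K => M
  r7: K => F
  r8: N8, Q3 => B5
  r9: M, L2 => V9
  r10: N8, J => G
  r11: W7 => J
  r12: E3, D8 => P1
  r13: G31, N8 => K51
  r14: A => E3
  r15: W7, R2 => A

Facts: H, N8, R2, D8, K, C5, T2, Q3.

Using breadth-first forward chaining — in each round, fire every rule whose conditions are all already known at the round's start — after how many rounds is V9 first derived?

6

Round 1: r2 [N8, K => L2]; r4 [C5, H => W7]; r5 [D8 => S]; r7 [K => F]; r8 [N8, Q3 => B5]. Adds L2, W7, S, F, B5.
Round 2: r11 [W7 => J]; r15 [W7, R2 => A]. Adds J, A.
Round 3: r10 [N8, J => G]; r14 [A => E3]. Adds G, E3.
Round 4: r12 [E3, D8 => P1]. Adds P1.
Round 5: r6 [P1, K => M]. Adds M.
Round 6: r9 [M, L2 => V9]. Adds V9.
V9 first appears in round 6.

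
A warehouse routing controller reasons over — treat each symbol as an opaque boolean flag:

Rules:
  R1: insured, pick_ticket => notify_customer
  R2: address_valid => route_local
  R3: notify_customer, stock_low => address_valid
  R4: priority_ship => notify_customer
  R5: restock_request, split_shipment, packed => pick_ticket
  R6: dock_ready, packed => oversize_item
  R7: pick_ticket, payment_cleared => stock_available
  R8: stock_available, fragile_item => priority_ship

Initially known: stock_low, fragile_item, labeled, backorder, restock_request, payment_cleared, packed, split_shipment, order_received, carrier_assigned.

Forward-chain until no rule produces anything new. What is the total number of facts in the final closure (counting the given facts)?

16

[1] R5 [restock_request, split_shipment, packed => pick_ticket]. ⇒ new: pick_ticket.
[2] R7 [pick_ticket, payment_cleared => stock_available]. ⇒ new: stock_available.
[3] R8 [stock_available, fragile_item => priority_ship]. ⇒ new: priority_ship.
[4] R4 [priority_ship => notify_customer]. ⇒ new: notify_customer.
[5] R3 [notify_customer, stock_low => address_valid]. ⇒ new: address_valid.
[6] R2 [address_valid => route_local]. ⇒ new: route_local.
Closure: {address_valid, backorder, carrier_assigned, fragile_item, labeled, notify_customer, order_received, packed, payment_cleared, pick_ticket, priority_ship, restock_request, route_local, split_shipment, stock_available, stock_low} — 16 facts.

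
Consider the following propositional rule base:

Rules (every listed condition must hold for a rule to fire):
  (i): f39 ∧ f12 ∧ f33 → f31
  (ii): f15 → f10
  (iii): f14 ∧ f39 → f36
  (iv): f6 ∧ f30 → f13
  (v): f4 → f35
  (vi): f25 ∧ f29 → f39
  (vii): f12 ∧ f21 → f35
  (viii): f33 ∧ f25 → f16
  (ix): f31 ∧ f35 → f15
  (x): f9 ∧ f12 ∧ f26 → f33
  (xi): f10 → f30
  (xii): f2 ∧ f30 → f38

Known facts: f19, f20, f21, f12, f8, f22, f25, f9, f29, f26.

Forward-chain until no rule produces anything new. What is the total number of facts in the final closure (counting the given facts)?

Round 1: (vi) [f25 ∧ f29 → f39]; (vii) [f12 ∧ f21 → f35]; (x) [f9 ∧ f12 ∧ f26 → f33]. New: f39, f35, f33.
Round 2: (i) [f39 ∧ f12 ∧ f33 → f31]; (viii) [f33 ∧ f25 → f16]. New: f31, f16.
Round 3: (ix) [f31 ∧ f35 → f15]. New: f15.
Round 4: (ii) [f15 → f10]. New: f10.
Round 5: (xi) [f10 → f30]. New: f30.
Closure: {f10, f12, f15, f16, f19, f20, f21, f22, f25, f26, f29, f30, f31, f33, f35, f39, f8, f9} — 18 facts.

18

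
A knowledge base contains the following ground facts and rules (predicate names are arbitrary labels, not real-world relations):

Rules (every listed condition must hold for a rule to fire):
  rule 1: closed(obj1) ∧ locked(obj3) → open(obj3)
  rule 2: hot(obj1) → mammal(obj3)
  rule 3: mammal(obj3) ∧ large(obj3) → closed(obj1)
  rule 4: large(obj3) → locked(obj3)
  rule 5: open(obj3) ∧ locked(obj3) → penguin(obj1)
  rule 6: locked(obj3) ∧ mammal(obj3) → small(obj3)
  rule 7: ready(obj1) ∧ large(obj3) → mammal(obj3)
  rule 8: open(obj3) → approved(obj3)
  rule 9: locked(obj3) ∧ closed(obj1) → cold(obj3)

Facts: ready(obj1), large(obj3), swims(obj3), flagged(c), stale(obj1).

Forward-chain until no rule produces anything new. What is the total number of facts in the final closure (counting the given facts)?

Round 1: rule 4 [large(obj3) → locked(obj3)]; rule 7 [ready(obj1) ∧ large(obj3) → mammal(obj3)]. Adds locked(obj3), mammal(obj3).
Round 2: rule 3 [mammal(obj3) ∧ large(obj3) → closed(obj1)]; rule 6 [locked(obj3) ∧ mammal(obj3) → small(obj3)]. Adds closed(obj1), small(obj3).
Round 3: rule 1 [closed(obj1) ∧ locked(obj3) → open(obj3)]; rule 9 [locked(obj3) ∧ closed(obj1) → cold(obj3)]. Adds open(obj3), cold(obj3).
Round 4: rule 5 [open(obj3) ∧ locked(obj3) → penguin(obj1)]; rule 8 [open(obj3) → approved(obj3)]. Adds penguin(obj1), approved(obj3).
Closure: {approved(obj3), closed(obj1), cold(obj3), flagged(c), large(obj3), locked(obj3), mammal(obj3), open(obj3), penguin(obj1), ready(obj1), small(obj3), stale(obj1), swims(obj3)} — 13 facts.

13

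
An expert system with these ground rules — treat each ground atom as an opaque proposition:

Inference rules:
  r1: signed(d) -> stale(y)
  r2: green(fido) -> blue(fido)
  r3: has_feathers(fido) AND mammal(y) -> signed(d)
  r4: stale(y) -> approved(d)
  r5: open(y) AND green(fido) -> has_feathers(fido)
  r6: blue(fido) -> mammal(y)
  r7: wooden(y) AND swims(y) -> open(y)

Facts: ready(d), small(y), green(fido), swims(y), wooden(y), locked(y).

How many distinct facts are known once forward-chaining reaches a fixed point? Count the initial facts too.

13

Round 1: r2 [green(fido) -> blue(fido)]; r7 [wooden(y) AND swims(y) -> open(y)]. New: blue(fido), open(y).
Round 2: r5 [open(y) AND green(fido) -> has_feathers(fido)]; r6 [blue(fido) -> mammal(y)]. New: has_feathers(fido), mammal(y).
Round 3: r3 [has_feathers(fido) AND mammal(y) -> signed(d)]. New: signed(d).
Round 4: r1 [signed(d) -> stale(y)]. New: stale(y).
Round 5: r4 [stale(y) -> approved(d)]. New: approved(d).
Closure: {approved(d), blue(fido), green(fido), has_feathers(fido), locked(y), mammal(y), open(y), ready(d), signed(d), small(y), stale(y), swims(y), wooden(y)} — 13 facts.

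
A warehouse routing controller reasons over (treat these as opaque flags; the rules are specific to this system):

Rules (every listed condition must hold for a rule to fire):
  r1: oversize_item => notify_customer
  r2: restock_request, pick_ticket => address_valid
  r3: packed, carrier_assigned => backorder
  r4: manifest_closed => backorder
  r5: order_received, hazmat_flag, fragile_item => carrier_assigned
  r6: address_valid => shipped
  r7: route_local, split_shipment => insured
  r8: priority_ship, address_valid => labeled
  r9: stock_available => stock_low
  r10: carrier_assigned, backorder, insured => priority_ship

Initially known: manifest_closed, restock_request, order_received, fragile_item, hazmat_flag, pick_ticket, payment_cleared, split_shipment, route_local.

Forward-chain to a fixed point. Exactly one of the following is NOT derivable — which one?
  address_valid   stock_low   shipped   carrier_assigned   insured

Round 1 fires r2, r4, r5, r7, giving address_valid, backorder, carrier_assigned, insured.
Round 2 fires r6, r10, giving shipped, priority_ship.
Round 3 fires r8, giving labeled.
Derived: shipped (round 2), address_valid (round 1), insured (round 1), carrier_assigned (round 1). stock_low never appears in any round.

stock_low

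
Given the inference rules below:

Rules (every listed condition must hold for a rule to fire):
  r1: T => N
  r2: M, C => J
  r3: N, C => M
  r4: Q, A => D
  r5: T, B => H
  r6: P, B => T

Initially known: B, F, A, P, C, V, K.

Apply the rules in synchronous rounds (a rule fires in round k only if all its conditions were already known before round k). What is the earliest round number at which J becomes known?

Round 1: r6 [P, B => T]. New: T.
Round 2: r1 [T => N]; r5 [T, B => H]. New: N, H.
Round 3: r3 [N, C => M]. New: M.
Round 4: r2 [M, C => J]. New: J.
J first appears in round 4.

4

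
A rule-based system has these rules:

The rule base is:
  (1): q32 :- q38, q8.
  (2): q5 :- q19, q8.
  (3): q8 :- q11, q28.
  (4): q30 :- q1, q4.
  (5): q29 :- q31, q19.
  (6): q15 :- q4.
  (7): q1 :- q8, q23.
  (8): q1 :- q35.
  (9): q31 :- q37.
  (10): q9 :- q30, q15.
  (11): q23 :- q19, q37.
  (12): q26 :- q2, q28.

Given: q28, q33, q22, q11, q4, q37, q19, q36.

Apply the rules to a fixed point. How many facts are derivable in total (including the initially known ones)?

17

Round 1: (3) [q8 :- q11, q28.]; (6) [q15 :- q4.]; (9) [q31 :- q37.]; (11) [q23 :- q19, q37.]. New: q8, q15, q31, q23.
Round 2: (2) [q5 :- q19, q8.]; (5) [q29 :- q31, q19.]; (7) [q1 :- q8, q23.]. New: q5, q29, q1.
Round 3: (4) [q30 :- q1, q4.]. New: q30.
Round 4: (10) [q9 :- q30, q15.]. New: q9.
Closure: {q1, q11, q15, q19, q22, q23, q28, q29, q30, q31, q33, q36, q37, q4, q5, q8, q9} — 17 facts.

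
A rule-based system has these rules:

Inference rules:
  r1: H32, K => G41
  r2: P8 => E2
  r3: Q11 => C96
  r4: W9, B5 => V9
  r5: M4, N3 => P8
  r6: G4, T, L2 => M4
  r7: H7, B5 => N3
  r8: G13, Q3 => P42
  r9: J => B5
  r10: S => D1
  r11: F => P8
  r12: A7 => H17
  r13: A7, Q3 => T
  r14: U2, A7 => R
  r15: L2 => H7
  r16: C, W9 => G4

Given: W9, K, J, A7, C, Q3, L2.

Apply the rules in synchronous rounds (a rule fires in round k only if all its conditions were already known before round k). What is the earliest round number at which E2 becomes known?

4

Round 1 fires r9, r12, r13, r15, r16, giving B5, H17, T, H7, G4.
Round 2 fires r4, r6, r7, giving V9, M4, N3.
Round 3 fires r5, giving P8.
Round 4 fires r2, giving E2.
E2 first appears in round 4.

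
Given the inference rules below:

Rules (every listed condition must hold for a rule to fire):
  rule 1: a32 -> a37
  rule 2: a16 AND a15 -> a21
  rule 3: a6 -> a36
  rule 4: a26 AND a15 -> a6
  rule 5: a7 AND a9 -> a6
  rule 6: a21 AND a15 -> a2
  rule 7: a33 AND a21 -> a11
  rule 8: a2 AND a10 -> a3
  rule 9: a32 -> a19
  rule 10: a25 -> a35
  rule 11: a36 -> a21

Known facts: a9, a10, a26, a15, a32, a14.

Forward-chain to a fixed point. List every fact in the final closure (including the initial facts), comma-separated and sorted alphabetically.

Round 1 — rule 1, rule 4, rule 9, derive a37, a6, a19.
Round 2 — rule 3, derive a36.
Round 3 — rule 11, derive a21.
Round 4 — rule 6, derive a2.
Round 5 — rule 8, derive a3.

a10, a14, a15, a19, a2, a21, a26, a3, a32, a36, a37, a6, a9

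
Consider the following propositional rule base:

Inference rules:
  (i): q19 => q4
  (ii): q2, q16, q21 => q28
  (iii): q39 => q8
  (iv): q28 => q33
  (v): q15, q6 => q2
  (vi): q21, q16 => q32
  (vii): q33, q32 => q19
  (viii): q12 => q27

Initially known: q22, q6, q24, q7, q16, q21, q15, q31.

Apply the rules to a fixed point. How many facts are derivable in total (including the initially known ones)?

14

Round 1: (v) [q15, q6 => q2]; (vi) [q21, q16 => q32]. New: q2, q32.
Round 2: (ii) [q2, q16, q21 => q28]. New: q28.
Round 3: (iv) [q28 => q33]. New: q33.
Round 4: (vii) [q33, q32 => q19]. New: q19.
Round 5: (i) [q19 => q4]. New: q4.
Closure: {q15, q16, q19, q2, q21, q22, q24, q28, q31, q32, q33, q4, q6, q7} — 14 facts.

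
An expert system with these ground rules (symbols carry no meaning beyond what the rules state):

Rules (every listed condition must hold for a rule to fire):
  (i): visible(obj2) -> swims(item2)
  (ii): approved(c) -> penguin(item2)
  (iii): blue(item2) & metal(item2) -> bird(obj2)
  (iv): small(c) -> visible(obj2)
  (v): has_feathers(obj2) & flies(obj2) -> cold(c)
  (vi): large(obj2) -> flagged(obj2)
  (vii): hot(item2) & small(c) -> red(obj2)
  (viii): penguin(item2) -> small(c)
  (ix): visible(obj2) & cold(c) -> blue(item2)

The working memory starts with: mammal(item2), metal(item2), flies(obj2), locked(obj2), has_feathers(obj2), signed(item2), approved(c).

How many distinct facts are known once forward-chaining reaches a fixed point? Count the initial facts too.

Round 1: (ii) [approved(c) -> penguin(item2)]; (v) [has_feathers(obj2) & flies(obj2) -> cold(c)]. New: penguin(item2), cold(c).
Round 2: (viii) [penguin(item2) -> small(c)]. New: small(c).
Round 3: (iv) [small(c) -> visible(obj2)]. New: visible(obj2).
Round 4: (i) [visible(obj2) -> swims(item2)]; (ix) [visible(obj2) & cold(c) -> blue(item2)]. New: swims(item2), blue(item2).
Round 5: (iii) [blue(item2) & metal(item2) -> bird(obj2)]. New: bird(obj2).
Closure: {approved(c), bird(obj2), blue(item2), cold(c), flies(obj2), has_feathers(obj2), locked(obj2), mammal(item2), metal(item2), penguin(item2), signed(item2), small(c), swims(item2), visible(obj2)} — 14 facts.

14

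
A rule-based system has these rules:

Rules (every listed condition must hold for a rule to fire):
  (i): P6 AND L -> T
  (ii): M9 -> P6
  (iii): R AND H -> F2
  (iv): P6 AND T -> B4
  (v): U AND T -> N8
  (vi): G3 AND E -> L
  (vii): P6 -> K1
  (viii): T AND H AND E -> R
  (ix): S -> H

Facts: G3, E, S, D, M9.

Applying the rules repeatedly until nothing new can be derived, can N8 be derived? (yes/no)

[1] (ii) [M9 -> P6]; (vi) [G3 AND E -> L]; (ix) [S -> H]. ⇒ new: P6, L, H.
[2] (i) [P6 AND L -> T]; (vii) [P6 -> K1]. ⇒ new: T, K1.
[3] (iv) [P6 AND T -> B4]; (viii) [T AND H AND E -> R]. ⇒ new: B4, R.
[4] (iii) [R AND H -> F2]. ⇒ new: F2.
Fixed point reached. N8 is concluded only by (v); (v) needs U (never derived).

no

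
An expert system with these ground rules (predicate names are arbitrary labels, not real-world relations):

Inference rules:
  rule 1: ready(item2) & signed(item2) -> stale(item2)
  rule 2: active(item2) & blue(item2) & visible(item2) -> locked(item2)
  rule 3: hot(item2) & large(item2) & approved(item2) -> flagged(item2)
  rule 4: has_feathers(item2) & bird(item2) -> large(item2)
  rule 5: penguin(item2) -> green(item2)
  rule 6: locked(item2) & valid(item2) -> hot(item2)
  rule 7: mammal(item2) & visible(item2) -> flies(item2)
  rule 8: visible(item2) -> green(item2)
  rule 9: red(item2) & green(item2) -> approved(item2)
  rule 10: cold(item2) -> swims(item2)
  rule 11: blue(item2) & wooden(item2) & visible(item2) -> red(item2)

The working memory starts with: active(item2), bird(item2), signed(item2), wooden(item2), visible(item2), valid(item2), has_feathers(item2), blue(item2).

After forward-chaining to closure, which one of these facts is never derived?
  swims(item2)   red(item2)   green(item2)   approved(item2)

swims(item2)

Round 1: rule 2 [active(item2) & blue(item2) & visible(item2) -> locked(item2)]; rule 4 [has_feathers(item2) & bird(item2) -> large(item2)]; rule 8 [visible(item2) -> green(item2)]; rule 11 [blue(item2) & wooden(item2) & visible(item2) -> red(item2)]. Adds locked(item2), large(item2), green(item2), red(item2).
Round 2: rule 6 [locked(item2) & valid(item2) -> hot(item2)]; rule 9 [red(item2) & green(item2) -> approved(item2)]. Adds hot(item2), approved(item2).
Round 3: rule 3 [hot(item2) & large(item2) & approved(item2) -> flagged(item2)]. Adds flagged(item2).
Derived: approved(item2) (round 2), red(item2) (round 1), green(item2) (round 1). swims(item2) never appears in any round.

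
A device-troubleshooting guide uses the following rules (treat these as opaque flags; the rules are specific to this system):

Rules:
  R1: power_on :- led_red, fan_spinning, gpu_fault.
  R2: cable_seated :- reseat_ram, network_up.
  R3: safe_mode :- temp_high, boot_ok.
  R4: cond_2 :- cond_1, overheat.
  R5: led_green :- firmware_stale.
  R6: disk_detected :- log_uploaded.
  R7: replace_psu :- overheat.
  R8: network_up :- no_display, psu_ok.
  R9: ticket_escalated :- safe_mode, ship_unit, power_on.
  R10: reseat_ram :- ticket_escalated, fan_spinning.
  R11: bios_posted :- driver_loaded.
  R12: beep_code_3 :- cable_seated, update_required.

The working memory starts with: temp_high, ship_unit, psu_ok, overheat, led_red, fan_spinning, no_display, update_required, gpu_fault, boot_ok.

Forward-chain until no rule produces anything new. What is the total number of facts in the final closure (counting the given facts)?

18

[1] R1 [power_on :- led_red, fan_spinning, gpu_fault.]; R3 [safe_mode :- temp_high, boot_ok.]; R7 [replace_psu :- overheat.]; R8 [network_up :- no_display, psu_ok.]. ⇒ new: power_on, safe_mode, replace_psu, network_up.
[2] R9 [ticket_escalated :- safe_mode, ship_unit, power_on.]. ⇒ new: ticket_escalated.
[3] R10 [reseat_ram :- ticket_escalated, fan_spinning.]. ⇒ new: reseat_ram.
[4] R2 [cable_seated :- reseat_ram, network_up.]. ⇒ new: cable_seated.
[5] R12 [beep_code_3 :- cable_seated, update_required.]. ⇒ new: beep_code_3.
Closure: {beep_code_3, boot_ok, cable_seated, fan_spinning, gpu_fault, led_red, network_up, no_display, overheat, power_on, psu_ok, replace_psu, reseat_ram, safe_mode, ship_unit, temp_high, ticket_escalated, update_required} — 18 facts.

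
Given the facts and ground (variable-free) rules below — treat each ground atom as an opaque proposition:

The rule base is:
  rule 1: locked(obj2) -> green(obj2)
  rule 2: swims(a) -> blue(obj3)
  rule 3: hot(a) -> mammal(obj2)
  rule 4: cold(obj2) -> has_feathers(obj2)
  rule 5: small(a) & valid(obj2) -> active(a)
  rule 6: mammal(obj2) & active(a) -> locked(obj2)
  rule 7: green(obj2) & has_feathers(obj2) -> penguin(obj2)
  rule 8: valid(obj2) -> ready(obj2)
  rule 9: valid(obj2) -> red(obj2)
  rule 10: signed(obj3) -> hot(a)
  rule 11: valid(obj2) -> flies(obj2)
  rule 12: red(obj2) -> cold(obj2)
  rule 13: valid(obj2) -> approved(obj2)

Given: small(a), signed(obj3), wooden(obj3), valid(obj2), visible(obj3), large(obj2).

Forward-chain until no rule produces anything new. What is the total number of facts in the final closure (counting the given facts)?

18

Round 1 fires rule 5, rule 8, rule 9, rule 10, rule 11, rule 13, giving active(a), ready(obj2), red(obj2), hot(a), flies(obj2), approved(obj2).
Round 2 fires rule 3, rule 12, giving mammal(obj2), cold(obj2).
Round 3 fires rule 4, rule 6, giving has_feathers(obj2), locked(obj2).
Round 4 fires rule 1, giving green(obj2).
Round 5 fires rule 7, giving penguin(obj2).
Closure: {active(a), approved(obj2), cold(obj2), flies(obj2), green(obj2), has_feathers(obj2), hot(a), large(obj2), locked(obj2), mammal(obj2), penguin(obj2), ready(obj2), red(obj2), signed(obj3), small(a), valid(obj2), visible(obj3), wooden(obj3)} — 18 facts.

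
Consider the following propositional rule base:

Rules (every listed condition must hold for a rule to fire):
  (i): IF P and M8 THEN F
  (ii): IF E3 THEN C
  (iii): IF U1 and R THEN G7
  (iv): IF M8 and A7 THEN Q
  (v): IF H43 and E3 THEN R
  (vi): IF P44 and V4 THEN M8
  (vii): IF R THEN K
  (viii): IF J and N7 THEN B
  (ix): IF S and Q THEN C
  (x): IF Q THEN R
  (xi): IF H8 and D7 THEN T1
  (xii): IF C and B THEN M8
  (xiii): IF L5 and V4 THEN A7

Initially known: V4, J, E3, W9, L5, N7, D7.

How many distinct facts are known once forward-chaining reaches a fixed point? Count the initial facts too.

14

Round 1 — (ii), (viii), (xiii), derive C, B, A7.
Round 2 — (xii), derive M8.
Round 3 — (iv), derive Q.
Round 4 — (x), derive R.
Round 5 — (vii), derive K.
Closure: {A7, B, C, D7, E3, J, K, L5, M8, N7, Q, R, V4, W9} — 14 facts.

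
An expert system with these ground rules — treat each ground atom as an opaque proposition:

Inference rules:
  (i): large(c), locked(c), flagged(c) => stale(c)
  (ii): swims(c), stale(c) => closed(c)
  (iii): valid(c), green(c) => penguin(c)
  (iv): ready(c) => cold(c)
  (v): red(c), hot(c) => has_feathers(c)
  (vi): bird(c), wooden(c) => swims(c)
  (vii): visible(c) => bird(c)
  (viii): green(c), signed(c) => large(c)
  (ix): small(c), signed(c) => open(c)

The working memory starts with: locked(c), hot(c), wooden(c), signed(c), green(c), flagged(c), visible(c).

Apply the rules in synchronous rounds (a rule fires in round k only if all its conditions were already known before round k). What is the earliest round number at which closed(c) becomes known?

3

Round 1: (vii) [visible(c) => bird(c)]; (viii) [green(c), signed(c) => large(c)]. New: bird(c), large(c).
Round 2: (i) [large(c), locked(c), flagged(c) => stale(c)]; (vi) [bird(c), wooden(c) => swims(c)]. New: stale(c), swims(c).
Round 3: (ii) [swims(c), stale(c) => closed(c)]. New: closed(c).
closed(c) first appears in round 3.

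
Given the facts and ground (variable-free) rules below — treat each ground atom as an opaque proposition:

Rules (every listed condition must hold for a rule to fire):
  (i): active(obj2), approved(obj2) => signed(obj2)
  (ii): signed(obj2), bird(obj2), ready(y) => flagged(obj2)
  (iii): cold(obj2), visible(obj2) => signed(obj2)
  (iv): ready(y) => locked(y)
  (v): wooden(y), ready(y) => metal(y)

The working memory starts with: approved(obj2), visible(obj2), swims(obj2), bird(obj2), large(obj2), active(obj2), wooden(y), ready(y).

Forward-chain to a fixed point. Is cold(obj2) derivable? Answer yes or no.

no

Round 1: (i) [active(obj2), approved(obj2) => signed(obj2)]; (iv) [ready(y) => locked(y)]; (v) [wooden(y), ready(y) => metal(y)]. New: signed(obj2), locked(y), metal(y).
Round 2: (ii) [signed(obj2), bird(obj2), ready(y) => flagged(obj2)]. New: flagged(obj2).
Fixed point reached. No rule has cold(obj2) as a consequent, and it is not given.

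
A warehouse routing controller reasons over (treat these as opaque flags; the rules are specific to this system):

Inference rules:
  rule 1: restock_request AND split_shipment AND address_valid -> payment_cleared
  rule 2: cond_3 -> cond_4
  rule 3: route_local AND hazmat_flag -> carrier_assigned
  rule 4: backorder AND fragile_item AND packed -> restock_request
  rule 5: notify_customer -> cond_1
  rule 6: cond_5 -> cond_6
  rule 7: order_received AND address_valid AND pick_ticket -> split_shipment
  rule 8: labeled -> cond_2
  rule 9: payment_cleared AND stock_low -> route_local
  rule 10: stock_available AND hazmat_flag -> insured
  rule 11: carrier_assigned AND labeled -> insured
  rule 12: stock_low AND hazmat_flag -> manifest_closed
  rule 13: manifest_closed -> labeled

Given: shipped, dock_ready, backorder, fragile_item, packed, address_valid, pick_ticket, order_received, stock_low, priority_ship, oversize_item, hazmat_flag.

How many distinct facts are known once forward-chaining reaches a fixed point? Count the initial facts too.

21

Round 1 — rule 4, rule 7, rule 12, derive restock_request, split_shipment, manifest_closed.
Round 2 — rule 1, rule 13, derive payment_cleared, labeled.
Round 3 — rule 8, rule 9, derive cond_2, route_local.
Round 4 — rule 3, derive carrier_assigned.
Round 5 — rule 11, derive insured.
Closure: {address_valid, backorder, carrier_assigned, cond_2, dock_ready, fragile_item, hazmat_flag, insured, labeled, manifest_closed, order_received, oversize_item, packed, payment_cleared, pick_ticket, priority_ship, restock_request, route_local, shipped, split_shipment, stock_low} — 21 facts.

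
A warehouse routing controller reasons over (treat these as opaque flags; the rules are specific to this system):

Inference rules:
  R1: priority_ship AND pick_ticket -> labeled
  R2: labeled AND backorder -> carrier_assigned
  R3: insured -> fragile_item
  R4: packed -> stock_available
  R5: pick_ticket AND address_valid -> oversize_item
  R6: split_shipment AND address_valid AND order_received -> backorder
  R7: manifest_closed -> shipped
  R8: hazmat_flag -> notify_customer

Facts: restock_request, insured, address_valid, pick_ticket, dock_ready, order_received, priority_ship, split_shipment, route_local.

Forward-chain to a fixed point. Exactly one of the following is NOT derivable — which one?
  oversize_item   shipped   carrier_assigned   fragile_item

[1] R1 [priority_ship AND pick_ticket -> labeled]; R3 [insured -> fragile_item]; R5 [pick_ticket AND address_valid -> oversize_item]; R6 [split_shipment AND address_valid AND order_received -> backorder]. ⇒ new: labeled, fragile_item, oversize_item, backorder.
[2] R2 [labeled AND backorder -> carrier_assigned]. ⇒ new: carrier_assigned.
Derived: oversize_item (round 1), fragile_item (round 1), carrier_assigned (round 2). shipped never appears in any round.

shipped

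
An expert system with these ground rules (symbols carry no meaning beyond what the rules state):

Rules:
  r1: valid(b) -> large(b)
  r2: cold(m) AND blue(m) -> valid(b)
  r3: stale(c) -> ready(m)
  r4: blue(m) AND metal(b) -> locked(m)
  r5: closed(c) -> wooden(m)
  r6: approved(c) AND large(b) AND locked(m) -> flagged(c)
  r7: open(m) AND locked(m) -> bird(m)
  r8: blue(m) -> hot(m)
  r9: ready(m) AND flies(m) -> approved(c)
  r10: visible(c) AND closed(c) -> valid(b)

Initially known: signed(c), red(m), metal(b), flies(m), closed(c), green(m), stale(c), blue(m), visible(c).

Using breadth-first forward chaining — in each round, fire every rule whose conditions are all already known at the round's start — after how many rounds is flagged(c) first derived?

Round 1: r3 [stale(c) -> ready(m)]; r4 [blue(m) AND metal(b) -> locked(m)]; r5 [closed(c) -> wooden(m)]; r8 [blue(m) -> hot(m)]; r10 [visible(c) AND closed(c) -> valid(b)]. New: ready(m), locked(m), wooden(m), hot(m), valid(b).
Round 2: r1 [valid(b) -> large(b)]; r9 [ready(m) AND flies(m) -> approved(c)]. New: large(b), approved(c).
Round 3: r6 [approved(c) AND large(b) AND locked(m) -> flagged(c)]. New: flagged(c).
flagged(c) first appears in round 3.

3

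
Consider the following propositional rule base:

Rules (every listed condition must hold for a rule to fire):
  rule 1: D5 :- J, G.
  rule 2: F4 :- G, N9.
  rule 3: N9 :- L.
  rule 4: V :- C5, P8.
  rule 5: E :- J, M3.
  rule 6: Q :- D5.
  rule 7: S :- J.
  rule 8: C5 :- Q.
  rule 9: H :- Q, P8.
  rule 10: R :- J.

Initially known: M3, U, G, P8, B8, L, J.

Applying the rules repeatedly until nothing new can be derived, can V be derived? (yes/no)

Round 1 — rule 1, rule 3, rule 5, rule 7, rule 10, derive D5, N9, E, S, R.
Round 2 — rule 2, rule 6, derive F4, Q.
Round 3 — rule 8, rule 9, derive C5, H.
Round 4 — rule 4, derive V.
V appears in round 4, so it is derivable.

yes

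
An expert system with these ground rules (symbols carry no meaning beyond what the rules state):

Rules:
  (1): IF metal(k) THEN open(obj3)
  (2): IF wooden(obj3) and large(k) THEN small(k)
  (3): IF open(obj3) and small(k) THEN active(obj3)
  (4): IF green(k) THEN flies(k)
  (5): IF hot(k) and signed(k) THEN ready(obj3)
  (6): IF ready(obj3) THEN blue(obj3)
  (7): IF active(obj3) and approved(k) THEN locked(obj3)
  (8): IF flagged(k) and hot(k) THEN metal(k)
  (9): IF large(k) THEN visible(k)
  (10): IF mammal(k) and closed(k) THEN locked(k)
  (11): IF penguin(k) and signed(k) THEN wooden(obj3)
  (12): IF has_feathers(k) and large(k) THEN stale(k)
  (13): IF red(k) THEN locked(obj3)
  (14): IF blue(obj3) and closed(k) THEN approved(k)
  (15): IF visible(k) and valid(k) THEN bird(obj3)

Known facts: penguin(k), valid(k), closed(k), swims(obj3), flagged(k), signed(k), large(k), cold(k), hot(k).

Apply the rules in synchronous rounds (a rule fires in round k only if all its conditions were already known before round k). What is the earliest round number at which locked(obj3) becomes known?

[1] (5) [IF hot(k) and signed(k) THEN ready(obj3)]; (8) [IF flagged(k) and hot(k) THEN metal(k)]; (9) [IF large(k) THEN visible(k)]; (11) [IF penguin(k) and signed(k) THEN wooden(obj3)]. ⇒ new: ready(obj3), metal(k), visible(k), wooden(obj3).
[2] (1) [IF metal(k) THEN open(obj3)]; (2) [IF wooden(obj3) and large(k) THEN small(k)]; (6) [IF ready(obj3) THEN blue(obj3)]; (15) [IF visible(k) and valid(k) THEN bird(obj3)]. ⇒ new: open(obj3), small(k), blue(obj3), bird(obj3).
[3] (3) [IF open(obj3) and small(k) THEN active(obj3)]; (14) [IF blue(obj3) and closed(k) THEN approved(k)]. ⇒ new: active(obj3), approved(k).
[4] (7) [IF active(obj3) and approved(k) THEN locked(obj3)]. ⇒ new: locked(obj3).
locked(obj3) first appears in round 4.

4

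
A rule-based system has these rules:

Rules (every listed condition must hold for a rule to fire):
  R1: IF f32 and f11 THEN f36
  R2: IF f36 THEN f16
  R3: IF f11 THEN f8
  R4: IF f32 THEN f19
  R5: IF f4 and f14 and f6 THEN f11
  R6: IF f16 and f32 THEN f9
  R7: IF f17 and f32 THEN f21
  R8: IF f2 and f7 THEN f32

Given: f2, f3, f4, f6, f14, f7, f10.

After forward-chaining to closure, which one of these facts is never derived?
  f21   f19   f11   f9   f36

Round 1 — R5, R8, derive f11, f32.
Round 2 — R1, R3, R4, derive f36, f8, f19.
Round 3 — R2, derive f16.
Round 4 — R6, derive f9.
Derived: f9 (round 4), f19 (round 2), f11 (round 1), f36 (round 2). f21 never appears in any round.

f21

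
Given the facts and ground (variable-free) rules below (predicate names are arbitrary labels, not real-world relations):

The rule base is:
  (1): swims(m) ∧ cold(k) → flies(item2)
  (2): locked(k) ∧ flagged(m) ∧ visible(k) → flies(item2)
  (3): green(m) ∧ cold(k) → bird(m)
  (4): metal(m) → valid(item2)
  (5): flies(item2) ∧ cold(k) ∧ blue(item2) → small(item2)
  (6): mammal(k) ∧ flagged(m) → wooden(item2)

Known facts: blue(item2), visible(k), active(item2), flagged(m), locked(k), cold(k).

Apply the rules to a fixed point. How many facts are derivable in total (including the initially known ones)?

Round 1: (2) [locked(k) ∧ flagged(m) ∧ visible(k) → flies(item2)]. Adds flies(item2).
Round 2: (5) [flies(item2) ∧ cold(k) ∧ blue(item2) → small(item2)]. Adds small(item2).
Closure: {active(item2), blue(item2), cold(k), flagged(m), flies(item2), locked(k), small(item2), visible(k)} — 8 facts.

8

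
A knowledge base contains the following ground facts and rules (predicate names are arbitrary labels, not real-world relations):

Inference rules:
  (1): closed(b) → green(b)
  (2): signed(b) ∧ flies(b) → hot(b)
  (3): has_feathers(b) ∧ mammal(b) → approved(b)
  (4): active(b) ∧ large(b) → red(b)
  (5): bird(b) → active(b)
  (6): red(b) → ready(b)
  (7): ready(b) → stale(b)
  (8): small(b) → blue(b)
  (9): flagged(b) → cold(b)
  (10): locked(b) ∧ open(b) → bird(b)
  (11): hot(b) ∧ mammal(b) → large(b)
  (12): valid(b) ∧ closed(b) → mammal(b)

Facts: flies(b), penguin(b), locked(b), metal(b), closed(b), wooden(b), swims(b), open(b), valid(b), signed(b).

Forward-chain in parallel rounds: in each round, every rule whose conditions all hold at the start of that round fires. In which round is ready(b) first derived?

4

Round 1: (1) [closed(b) → green(b)]; (2) [signed(b) ∧ flies(b) → hot(b)]; (10) [locked(b) ∧ open(b) → bird(b)]; (12) [valid(b) ∧ closed(b) → mammal(b)]. New: green(b), hot(b), bird(b), mammal(b).
Round 2: (5) [bird(b) → active(b)]; (11) [hot(b) ∧ mammal(b) → large(b)]. New: active(b), large(b).
Round 3: (4) [active(b) ∧ large(b) → red(b)]. New: red(b).
Round 4: (6) [red(b) → ready(b)]. New: ready(b).
ready(b) first appears in round 4.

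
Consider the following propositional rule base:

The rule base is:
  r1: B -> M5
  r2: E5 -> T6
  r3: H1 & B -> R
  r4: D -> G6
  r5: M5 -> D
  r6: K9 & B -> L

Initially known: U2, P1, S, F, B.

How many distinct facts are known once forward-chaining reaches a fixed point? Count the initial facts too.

8

[1] r1 [B -> M5]. ⇒ new: M5.
[2] r5 [M5 -> D]. ⇒ new: D.
[3] r4 [D -> G6]. ⇒ new: G6.
Closure: {B, D, F, G6, M5, P1, S, U2} — 8 facts.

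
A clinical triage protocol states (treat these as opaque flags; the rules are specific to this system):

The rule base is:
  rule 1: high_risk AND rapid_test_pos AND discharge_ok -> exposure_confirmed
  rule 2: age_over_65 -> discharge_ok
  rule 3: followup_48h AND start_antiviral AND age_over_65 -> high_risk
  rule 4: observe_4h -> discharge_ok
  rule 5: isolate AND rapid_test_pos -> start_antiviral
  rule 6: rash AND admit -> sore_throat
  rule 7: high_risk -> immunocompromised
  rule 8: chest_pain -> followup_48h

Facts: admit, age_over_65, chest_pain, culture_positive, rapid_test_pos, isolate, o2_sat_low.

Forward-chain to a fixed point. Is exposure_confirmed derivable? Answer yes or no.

yes

[1] rule 2 [age_over_65 -> discharge_ok]; rule 5 [isolate AND rapid_test_pos -> start_antiviral]; rule 8 [chest_pain -> followup_48h]. ⇒ new: discharge_ok, start_antiviral, followup_48h.
[2] rule 3 [followup_48h AND start_antiviral AND age_over_65 -> high_risk]. ⇒ new: high_risk.
[3] rule 1 [high_risk AND rapid_test_pos AND discharge_ok -> exposure_confirmed]; rule 7 [high_risk -> immunocompromised]. ⇒ new: exposure_confirmed, immunocompromised.
exposure_confirmed appears in round 3, so it is derivable.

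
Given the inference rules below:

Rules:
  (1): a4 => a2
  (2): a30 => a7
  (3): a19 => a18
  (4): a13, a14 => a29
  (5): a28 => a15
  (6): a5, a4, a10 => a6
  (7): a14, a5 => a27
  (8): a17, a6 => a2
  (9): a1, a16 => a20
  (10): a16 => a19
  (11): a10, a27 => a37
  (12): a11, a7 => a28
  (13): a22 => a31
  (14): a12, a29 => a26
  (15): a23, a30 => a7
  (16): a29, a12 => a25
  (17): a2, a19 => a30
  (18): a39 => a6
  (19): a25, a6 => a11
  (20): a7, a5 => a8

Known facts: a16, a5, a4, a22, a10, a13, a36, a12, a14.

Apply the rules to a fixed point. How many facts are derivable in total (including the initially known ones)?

Round 1 fires (1), (4), (6), (7), (10), (13), giving a2, a29, a6, a27, a19, a31.
Round 2 fires (3), (11), (14), (16), (17), giving a18, a37, a26, a25, a30.
Round 3 fires (2), (19), giving a7, a11.
Round 4 fires (12), (20), giving a28, a8.
Round 5 fires (5), giving a15.
Closure: {a10, a11, a12, a13, a14, a15, a16, a18, a19, a2, a22, a25, a26, a27, a28, a29, a30, a31, a36, a37, a4, a5, a6, a7, a8} — 25 facts.

25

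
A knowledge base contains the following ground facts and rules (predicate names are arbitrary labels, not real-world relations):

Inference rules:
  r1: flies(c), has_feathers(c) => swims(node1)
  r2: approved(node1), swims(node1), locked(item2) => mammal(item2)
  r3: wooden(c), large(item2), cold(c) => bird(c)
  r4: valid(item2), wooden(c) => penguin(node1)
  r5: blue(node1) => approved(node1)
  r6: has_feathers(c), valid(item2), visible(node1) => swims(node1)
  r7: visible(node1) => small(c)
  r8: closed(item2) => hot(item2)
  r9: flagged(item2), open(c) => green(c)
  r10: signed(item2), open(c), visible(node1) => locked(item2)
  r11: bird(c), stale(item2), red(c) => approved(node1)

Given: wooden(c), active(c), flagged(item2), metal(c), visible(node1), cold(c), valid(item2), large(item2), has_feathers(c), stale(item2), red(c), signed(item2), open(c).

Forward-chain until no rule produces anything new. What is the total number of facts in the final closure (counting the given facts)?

[1] r3 [wooden(c), large(item2), cold(c) => bird(c)]; r4 [valid(item2), wooden(c) => penguin(node1)]; r6 [has_feathers(c), valid(item2), visible(node1) => swims(node1)]; r7 [visible(node1) => small(c)]; r9 [flagged(item2), open(c) => green(c)]; r10 [signed(item2), open(c), visible(node1) => locked(item2)]. ⇒ new: bird(c), penguin(node1), swims(node1), small(c), green(c), locked(item2).
[2] r11 [bird(c), stale(item2), red(c) => approved(node1)]. ⇒ new: approved(node1).
[3] r2 [approved(node1), swims(node1), locked(item2) => mammal(item2)]. ⇒ new: mammal(item2).
Closure: {active(c), approved(node1), bird(c), cold(c), flagged(item2), green(c), has_feathers(c), large(item2), locked(item2), mammal(item2), metal(c), open(c), penguin(node1), red(c), signed(item2), small(c), stale(item2), swims(node1), valid(item2), visible(node1), wooden(c)} — 21 facts.

21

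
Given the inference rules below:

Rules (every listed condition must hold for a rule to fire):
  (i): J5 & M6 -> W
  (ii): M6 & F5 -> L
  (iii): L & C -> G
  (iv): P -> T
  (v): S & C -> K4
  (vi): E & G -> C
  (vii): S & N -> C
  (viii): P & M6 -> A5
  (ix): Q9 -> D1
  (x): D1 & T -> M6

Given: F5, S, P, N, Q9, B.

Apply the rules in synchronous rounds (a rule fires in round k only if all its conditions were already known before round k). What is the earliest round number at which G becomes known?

4

Round 1 fires (iv), (vii), (ix), giving T, C, D1.
Round 2 fires (v), (x), giving K4, M6.
Round 3 fires (ii), (viii), giving L, A5.
Round 4 fires (iii), giving G.
G first appears in round 4.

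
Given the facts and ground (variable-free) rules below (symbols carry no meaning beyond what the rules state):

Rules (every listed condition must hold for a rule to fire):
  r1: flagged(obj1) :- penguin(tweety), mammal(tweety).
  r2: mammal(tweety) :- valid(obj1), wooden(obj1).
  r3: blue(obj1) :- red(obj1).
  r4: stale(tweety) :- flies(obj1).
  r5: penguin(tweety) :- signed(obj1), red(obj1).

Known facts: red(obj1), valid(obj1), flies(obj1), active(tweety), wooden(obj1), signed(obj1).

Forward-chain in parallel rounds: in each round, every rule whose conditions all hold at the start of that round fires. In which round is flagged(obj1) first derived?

Round 1: r2 [mammal(tweety) :- valid(obj1), wooden(obj1).]; r3 [blue(obj1) :- red(obj1).]; r4 [stale(tweety) :- flies(obj1).]; r5 [penguin(tweety) :- signed(obj1), red(obj1).]. Adds mammal(tweety), blue(obj1), stale(tweety), penguin(tweety).
Round 2: r1 [flagged(obj1) :- penguin(tweety), mammal(tweety).]. Adds flagged(obj1).
flagged(obj1) first appears in round 2.

2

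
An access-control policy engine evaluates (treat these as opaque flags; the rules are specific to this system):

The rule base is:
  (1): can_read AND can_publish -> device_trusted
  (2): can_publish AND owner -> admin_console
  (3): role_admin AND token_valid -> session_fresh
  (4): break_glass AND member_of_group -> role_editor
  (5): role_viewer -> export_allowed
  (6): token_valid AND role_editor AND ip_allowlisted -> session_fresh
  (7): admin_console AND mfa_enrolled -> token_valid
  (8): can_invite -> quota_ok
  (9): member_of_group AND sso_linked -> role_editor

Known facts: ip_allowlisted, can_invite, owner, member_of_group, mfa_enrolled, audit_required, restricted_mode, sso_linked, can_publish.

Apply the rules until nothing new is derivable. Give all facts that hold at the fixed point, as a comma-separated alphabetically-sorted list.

Round 1 fires (2), (8), (9), giving admin_console, quota_ok, role_editor.
Round 2 fires (7), giving token_valid.
Round 3 fires (6), giving session_fresh.

admin_console, audit_required, can_invite, can_publish, ip_allowlisted, member_of_group, mfa_enrolled, owner, quota_ok, restricted_mode, role_editor, session_fresh, sso_linked, token_valid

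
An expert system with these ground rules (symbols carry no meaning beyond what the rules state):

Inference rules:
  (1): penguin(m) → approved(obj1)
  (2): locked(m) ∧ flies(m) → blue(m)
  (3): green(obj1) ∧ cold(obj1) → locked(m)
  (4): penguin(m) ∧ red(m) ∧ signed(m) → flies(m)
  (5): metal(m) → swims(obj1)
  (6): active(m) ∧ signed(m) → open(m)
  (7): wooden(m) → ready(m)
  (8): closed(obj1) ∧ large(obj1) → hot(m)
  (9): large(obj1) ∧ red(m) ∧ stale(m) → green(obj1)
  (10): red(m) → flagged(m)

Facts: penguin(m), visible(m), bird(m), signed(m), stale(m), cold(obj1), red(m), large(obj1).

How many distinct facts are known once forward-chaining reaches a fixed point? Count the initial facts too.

Round 1 fires (1), (4), (9), (10), giving approved(obj1), flies(m), green(obj1), flagged(m).
Round 2 fires (3), giving locked(m).
Round 3 fires (2), giving blue(m).
Closure: {approved(obj1), bird(m), blue(m), cold(obj1), flagged(m), flies(m), green(obj1), large(obj1), locked(m), penguin(m), red(m), signed(m), stale(m), visible(m)} — 14 facts.

14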